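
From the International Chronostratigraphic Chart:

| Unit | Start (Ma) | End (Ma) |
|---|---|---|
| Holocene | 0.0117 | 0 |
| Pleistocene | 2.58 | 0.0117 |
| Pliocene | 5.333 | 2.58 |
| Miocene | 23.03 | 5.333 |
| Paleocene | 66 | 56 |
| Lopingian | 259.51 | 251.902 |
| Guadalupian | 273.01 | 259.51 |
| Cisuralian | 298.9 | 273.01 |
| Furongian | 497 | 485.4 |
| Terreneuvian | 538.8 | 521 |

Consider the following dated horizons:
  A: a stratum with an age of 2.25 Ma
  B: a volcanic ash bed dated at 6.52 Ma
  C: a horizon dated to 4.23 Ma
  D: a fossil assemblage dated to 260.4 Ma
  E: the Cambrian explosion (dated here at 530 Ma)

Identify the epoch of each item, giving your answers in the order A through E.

A — Pleistocene; B — Miocene; C — Pliocene; D — Guadalupian; E — Terreneuvian

Match each age against the start–end ranges in the excerpt: A = 2.25 Ma → Pleistocene (2.58–0.0117); B = 6.52 Ma → Miocene (23.03–5.333); C = 4.23 Ma → Pliocene (5.333–2.58); D = 260.4 Ma → Guadalupian (273.01–259.51); E = 530 Ma → Terreneuvian (538.8–521).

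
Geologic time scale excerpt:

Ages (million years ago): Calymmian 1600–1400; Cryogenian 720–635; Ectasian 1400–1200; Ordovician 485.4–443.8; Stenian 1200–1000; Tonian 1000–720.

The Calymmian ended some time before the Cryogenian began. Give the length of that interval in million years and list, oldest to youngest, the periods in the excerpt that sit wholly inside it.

End of Calymmian = 1400 Ma; start of Cryogenian = 720 Ma.
Gap = 1400 − 720 = 680 Myr.
Periods wholly inside 1400–720 Ma: Ectasian (1400–1200), Stenian (1200–1000), Tonian (1000–720).

680 million years; Ectasian, Stenian, Tonian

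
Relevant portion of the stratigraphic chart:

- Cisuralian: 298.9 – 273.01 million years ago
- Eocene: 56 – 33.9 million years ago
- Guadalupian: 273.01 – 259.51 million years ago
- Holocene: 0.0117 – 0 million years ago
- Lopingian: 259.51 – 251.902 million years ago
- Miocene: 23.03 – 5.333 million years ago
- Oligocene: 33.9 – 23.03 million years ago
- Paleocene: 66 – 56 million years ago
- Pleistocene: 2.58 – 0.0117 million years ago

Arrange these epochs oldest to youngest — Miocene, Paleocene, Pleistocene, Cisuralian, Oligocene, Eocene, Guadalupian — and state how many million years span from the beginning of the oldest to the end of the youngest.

Cisuralian → Guadalupian → Paleocene → Eocene → Oligocene → Miocene → Pleistocene; total span 298.8883 Myr

From the excerpt: Miocene 23.03–5.333; Paleocene 66–56; Pleistocene 2.58–0.0117; Cisuralian 298.9–273.01; Oligocene 33.9–23.03; Eocene 56–33.9; Guadalupian 273.01–259.51 (Ma).
Larger Ma is earlier, so the oldest is Cisuralian and the youngest is Pleistocene; oldest to youngest: Cisuralian, Guadalupian, Paleocene, Eocene, Oligocene, Miocene, Pleistocene.
Oldest start 298.9 minus youngest end 0.0117 gives 298.8883 Myr overall.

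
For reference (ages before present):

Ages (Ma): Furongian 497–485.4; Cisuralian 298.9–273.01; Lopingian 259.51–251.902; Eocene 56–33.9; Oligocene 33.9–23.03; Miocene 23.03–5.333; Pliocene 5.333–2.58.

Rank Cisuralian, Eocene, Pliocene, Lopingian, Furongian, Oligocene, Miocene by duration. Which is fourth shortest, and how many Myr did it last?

Furongian, 11.6 million years

Durations: Cisuralian 25.89; Eocene 22.1; Pliocene 2.753; Lopingian 7.608; Furongian 11.6; Oligocene 10.87; Miocene 17.697 Myr.
Sorted shortest-first: Pliocene (2.753), Lopingian (7.608), Oligocene (10.87), Furongian (11.6), Miocene (17.697), Eocene (22.1), Cisuralian (25.89).
The fourth shortest is Furongian at 11.6 Myr.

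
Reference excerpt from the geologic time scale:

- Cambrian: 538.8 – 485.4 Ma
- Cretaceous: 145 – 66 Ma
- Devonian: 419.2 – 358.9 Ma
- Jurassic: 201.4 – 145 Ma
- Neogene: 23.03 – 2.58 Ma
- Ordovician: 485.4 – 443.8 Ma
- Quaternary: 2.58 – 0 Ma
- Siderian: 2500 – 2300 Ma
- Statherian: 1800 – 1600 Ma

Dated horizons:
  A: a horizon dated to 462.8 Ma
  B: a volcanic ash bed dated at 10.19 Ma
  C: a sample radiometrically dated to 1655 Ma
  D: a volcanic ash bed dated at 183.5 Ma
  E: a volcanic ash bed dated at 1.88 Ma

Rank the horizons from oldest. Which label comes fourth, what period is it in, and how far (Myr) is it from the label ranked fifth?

Sorted oldest-first by Ma: C (1655), A (462.8), D (183.5), B (10.19), E (1.88).
The fourth oldest is B at 10.19 Ma, which lies in 23.03–2.58 Ma: the Neogene.
The fifth oldest is E at 1.88 Ma; separation = |10.19 − 1.88| = 8.31 Myr.

B, in the Neogene; 8.31 million years to E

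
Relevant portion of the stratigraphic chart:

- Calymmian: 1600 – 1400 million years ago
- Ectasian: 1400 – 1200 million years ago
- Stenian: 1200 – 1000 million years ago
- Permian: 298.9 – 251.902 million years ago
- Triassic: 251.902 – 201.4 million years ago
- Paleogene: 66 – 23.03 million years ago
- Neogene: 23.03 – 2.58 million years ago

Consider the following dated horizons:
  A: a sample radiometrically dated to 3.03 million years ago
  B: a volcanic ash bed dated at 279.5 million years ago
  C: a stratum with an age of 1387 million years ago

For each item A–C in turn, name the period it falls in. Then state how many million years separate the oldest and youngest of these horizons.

Match each age against the start–end ranges in the excerpt: A = 3.03 Ma → Neogene (23.03–2.58); B = 279.5 Ma → Permian (298.9–251.902); C = 1387 Ma → Ectasian (1400–1200).
The largest age is 1387 Ma and the smallest is 3.03 Ma; their difference is 1383.97 Myr.

A — Neogene; B — Permian; C — Ectasian; span 1383.97 million years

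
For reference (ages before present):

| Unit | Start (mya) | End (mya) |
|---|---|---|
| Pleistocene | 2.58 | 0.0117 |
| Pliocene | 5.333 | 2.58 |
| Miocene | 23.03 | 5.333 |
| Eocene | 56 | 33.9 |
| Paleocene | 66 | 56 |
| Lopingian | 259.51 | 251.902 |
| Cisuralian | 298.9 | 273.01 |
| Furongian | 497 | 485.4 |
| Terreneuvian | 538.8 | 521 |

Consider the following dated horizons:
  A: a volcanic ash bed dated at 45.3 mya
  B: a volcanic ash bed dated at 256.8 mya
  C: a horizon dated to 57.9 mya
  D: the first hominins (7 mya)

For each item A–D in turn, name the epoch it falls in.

A — Eocene; B — Lopingian; C — Paleocene; D — Miocene

Match each age against the start–end ranges in the excerpt: A = 45.3 Ma → Eocene (56–33.9); B = 256.8 Ma → Lopingian (259.51–251.902); C = 57.9 Ma → Paleocene (66–56); D = 7 Ma → Miocene (23.03–5.333).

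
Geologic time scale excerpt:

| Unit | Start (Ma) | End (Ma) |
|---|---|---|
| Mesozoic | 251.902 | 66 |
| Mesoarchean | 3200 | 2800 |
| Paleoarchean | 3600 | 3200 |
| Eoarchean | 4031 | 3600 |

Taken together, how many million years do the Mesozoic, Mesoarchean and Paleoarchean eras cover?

Duration is start − end for each: (251.902 − 66) + (3200 − 2800) + (3600 − 3200).
That is 185.902 + 400 + 400, which totals 985.902 million years.

985.902 million years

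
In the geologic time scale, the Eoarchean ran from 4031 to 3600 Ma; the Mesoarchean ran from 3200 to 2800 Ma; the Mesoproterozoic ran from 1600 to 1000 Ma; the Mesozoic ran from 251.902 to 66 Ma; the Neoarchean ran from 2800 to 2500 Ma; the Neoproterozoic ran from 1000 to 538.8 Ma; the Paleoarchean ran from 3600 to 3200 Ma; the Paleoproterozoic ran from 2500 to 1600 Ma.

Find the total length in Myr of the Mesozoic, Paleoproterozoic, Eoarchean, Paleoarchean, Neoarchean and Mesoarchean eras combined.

Duration is start − end for each: (251.902 − 66) + (2500 − 1600) + (4031 − 3600) + (3600 − 3200) + (2800 − 2500) + (3200 − 2800).
That is 185.902 + 900 + 431 + 400 + 300 + 400, which totals 2616.902 million years.

2616.902 million years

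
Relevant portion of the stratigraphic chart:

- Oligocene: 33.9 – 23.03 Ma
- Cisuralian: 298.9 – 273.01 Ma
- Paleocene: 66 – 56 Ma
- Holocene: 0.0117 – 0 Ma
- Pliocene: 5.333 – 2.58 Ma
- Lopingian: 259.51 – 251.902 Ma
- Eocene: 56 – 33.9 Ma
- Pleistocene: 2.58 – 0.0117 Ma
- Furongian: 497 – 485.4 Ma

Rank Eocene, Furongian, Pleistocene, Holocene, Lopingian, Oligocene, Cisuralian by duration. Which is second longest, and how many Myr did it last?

Durations: Eocene 22.1; Furongian 11.6; Pleistocene 2.5683; Holocene 0.0117; Lopingian 7.608; Oligocene 10.87; Cisuralian 25.89 Myr.
Sorted longest-first: Cisuralian (25.89), Eocene (22.1), Furongian (11.6), Oligocene (10.87), Lopingian (7.608), Pleistocene (2.5683), Holocene (0.0117).
The second longest is Eocene at 22.1 Myr.

Eocene, 22.1 million years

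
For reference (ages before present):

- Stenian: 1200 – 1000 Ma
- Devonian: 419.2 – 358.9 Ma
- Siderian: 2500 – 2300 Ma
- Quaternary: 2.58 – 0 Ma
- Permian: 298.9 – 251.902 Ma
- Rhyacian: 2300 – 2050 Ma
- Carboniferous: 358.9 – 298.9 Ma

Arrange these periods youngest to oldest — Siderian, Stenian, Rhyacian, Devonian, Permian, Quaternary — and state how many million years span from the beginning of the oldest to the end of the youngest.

Start ages (Ma): Siderian 2500, Rhyacian 2300, Stenian 1200, Devonian 419.2, Permian 298.9, Quaternary 2.58.
Ordered youngest to oldest: Quaternary, Permian, Devonian, Stenian, Rhyacian, Siderian.
Span = 2500 − 0 = 2500 Myr.

Quaternary → Permian → Devonian → Stenian → Rhyacian → Siderian; total span 2500 Myr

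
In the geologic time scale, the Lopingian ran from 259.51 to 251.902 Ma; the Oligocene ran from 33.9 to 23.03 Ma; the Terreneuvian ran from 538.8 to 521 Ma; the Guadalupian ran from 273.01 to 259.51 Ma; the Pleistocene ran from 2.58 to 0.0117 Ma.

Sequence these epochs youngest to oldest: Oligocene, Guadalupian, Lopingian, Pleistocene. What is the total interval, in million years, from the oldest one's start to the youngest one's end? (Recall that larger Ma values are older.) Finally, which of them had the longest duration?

From the excerpt: Oligocene 33.9–23.03; Guadalupian 273.01–259.51; Lopingian 259.51–251.902; Pleistocene 2.58–0.0117 (Ma).
Larger Ma is earlier, so the oldest is Guadalupian and the youngest is Pleistocene; youngest to oldest: Pleistocene, Oligocene, Lopingian, Guadalupian.
Oldest start 273.01 minus youngest end 0.0117 gives 272.9983 Myr overall.
Individual lengths (start − end): Lopingian 7.608; Guadalupian 13.5; Pleistocene 2.5683; Oligocene 10.87. The largest is Guadalupian at 13.5 Myr.

Pleistocene → Oligocene → Lopingian → Guadalupian; total span 272.9983 Myr; longest is Guadalupian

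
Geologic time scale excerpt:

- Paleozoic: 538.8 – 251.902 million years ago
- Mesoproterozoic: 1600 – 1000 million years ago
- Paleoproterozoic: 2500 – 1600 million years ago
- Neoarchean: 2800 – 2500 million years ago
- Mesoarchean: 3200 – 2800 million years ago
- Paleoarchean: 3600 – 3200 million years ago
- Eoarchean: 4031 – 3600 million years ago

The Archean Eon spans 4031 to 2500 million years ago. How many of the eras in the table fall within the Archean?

4

Eras inside 4031–2500 Ma: Eoarchean, Paleoarchean, Mesoarchean, Neoarchean — 4 in total.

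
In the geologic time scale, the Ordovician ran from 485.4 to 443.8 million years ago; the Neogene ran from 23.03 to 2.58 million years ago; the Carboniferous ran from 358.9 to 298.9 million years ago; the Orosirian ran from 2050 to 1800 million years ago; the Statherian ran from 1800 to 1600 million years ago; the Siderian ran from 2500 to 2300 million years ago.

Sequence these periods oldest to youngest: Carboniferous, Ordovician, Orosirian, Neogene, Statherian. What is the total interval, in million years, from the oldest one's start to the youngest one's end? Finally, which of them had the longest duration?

From the excerpt: Carboniferous 358.9–298.9; Ordovician 485.4–443.8; Orosirian 2050–1800; Neogene 23.03–2.58; Statherian 1800–1600 (Ma).
Larger Ma is earlier, so the oldest is Orosirian and the youngest is Neogene; oldest to youngest: Orosirian, Statherian, Ordovician, Carboniferous, Neogene.
Oldest start 2050 minus youngest end 2.58 gives 2047.42 Myr overall.
Individual lengths (start − end): Carboniferous 60; Neogene 20.45; Statherian 200; Ordovician 41.6; Orosirian 250. The largest is Orosirian at 250 Myr.

Orosirian → Statherian → Ordovician → Carboniferous → Neogene; total span 2047.42 Myr; longest is Orosirian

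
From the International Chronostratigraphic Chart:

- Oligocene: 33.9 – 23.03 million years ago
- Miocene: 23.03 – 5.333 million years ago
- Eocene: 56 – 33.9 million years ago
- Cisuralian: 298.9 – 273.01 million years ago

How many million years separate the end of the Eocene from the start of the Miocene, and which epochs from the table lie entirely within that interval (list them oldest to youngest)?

The Eocene closes at 33.9 Ma and the Miocene opens at 23.03 Ma, so the interval is 33.9 − 23.03 = 10.87 Myr.
An epoch fits inside if it starts at or after 33.9 Ma and ends at or before 23.03 Ma; oldest first that gives Oligocene.

10.87 million years; Oligocene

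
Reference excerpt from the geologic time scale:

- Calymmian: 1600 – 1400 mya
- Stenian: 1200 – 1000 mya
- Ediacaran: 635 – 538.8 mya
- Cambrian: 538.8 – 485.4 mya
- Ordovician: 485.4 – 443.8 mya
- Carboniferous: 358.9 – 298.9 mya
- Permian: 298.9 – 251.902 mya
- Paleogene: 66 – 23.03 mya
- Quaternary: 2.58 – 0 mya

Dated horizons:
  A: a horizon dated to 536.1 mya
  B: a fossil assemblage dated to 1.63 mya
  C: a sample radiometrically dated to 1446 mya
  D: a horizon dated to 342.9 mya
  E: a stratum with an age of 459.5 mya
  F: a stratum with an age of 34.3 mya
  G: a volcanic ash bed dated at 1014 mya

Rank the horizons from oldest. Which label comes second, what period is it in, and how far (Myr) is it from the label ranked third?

G, in the Stenian; 477.9 million years to A

Larger Ma means older, so oldest first: C 1446 > G 1014 > A 536.1 > E 459.5 > D 342.9 > F 34.3 > B 1.63.
Counting 2 along gives G (1014 Ma); the excerpt puts that inside the Stenian, 1200–1000 Ma.
Next in line is A (536.1 Ma), and 1014 − 536.1 = 477.9 Myr.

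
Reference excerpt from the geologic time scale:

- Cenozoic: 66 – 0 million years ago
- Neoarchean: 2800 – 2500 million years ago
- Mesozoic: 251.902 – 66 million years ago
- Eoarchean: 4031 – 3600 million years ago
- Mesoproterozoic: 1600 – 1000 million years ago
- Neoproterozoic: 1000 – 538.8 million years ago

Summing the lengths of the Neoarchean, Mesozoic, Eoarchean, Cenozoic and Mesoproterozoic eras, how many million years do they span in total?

Duration is start − end for each: (2800 − 2500) + (251.902 − 66) + (4031 − 3600) + (66 − 0) + (1600 − 1000).
That is 300 + 185.902 + 431 + 66 + 600, which totals 1582.902 million years.

1582.902 million years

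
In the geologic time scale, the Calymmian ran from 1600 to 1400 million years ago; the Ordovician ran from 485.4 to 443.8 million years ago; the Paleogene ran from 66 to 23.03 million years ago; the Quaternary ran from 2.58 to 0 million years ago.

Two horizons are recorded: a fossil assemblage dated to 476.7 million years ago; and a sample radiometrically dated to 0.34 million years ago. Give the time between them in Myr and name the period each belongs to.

Elapsed time: 476.7 − 0.34 = 476.36 Myr.
476.7 Ma lies within 485.4–443.8 Ma: Ordovician.
0.34 Ma lies within 2.58–0 Ma: Quaternary.

476.36 million years apart; the first in the Ordovician, the second in the Quaternary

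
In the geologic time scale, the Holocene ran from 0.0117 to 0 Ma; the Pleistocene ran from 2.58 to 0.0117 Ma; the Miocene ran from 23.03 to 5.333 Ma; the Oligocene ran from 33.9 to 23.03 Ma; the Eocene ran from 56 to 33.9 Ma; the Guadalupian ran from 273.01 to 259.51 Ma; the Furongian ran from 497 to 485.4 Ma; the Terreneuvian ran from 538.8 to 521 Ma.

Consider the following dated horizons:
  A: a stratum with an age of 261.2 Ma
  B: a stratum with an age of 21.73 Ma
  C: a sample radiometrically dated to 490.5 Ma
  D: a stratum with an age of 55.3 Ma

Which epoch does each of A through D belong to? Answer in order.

Match each age against the start–end ranges in the excerpt: A = 261.2 Ma → Guadalupian (273.01–259.51); B = 21.73 Ma → Miocene (23.03–5.333); C = 490.5 Ma → Furongian (497–485.4); D = 55.3 Ma → Eocene (56–33.9).

A — Guadalupian; B — Miocene; C — Furongian; D — Eocene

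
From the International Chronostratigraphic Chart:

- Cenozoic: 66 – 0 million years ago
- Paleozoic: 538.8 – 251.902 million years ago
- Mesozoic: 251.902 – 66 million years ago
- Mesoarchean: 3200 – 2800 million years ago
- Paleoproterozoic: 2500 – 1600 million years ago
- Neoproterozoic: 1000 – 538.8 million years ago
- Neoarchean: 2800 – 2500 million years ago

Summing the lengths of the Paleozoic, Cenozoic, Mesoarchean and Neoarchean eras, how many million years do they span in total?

1052.898 million years

Duration is start − end for each: (538.8 − 251.902) + (66 − 0) + (3200 − 2800) + (2800 − 2500).
That is 286.898 + 66 + 400 + 300, which totals 1052.898 million years.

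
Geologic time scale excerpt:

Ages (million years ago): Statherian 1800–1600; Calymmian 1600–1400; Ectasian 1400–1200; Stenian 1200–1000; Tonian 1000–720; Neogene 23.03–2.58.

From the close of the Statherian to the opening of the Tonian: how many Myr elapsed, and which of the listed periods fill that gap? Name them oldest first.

The Statherian closes at 1600 Ma and the Tonian opens at 1000 Ma, so the interval is 1600 − 1000 = 600 Myr.
A period fits inside if it starts at or after 1600 Ma and ends at or before 1000 Ma; oldest first that gives Calymmian, Ectasian, Stenian.

600 million years; Calymmian, Ectasian, Stenian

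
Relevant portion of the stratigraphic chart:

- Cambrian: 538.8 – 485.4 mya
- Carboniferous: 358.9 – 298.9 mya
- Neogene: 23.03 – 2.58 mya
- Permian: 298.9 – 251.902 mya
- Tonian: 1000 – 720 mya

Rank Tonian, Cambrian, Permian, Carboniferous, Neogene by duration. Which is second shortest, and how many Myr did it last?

Permian, 46.998 million years

Durations: Tonian 280; Cambrian 53.4; Permian 46.998; Carboniferous 60; Neogene 20.45 Myr.
Sorted shortest-first: Neogene (20.45), Permian (46.998), Cambrian (53.4), Carboniferous (60), Tonian (280).
The second shortest is Permian at 46.998 Myr.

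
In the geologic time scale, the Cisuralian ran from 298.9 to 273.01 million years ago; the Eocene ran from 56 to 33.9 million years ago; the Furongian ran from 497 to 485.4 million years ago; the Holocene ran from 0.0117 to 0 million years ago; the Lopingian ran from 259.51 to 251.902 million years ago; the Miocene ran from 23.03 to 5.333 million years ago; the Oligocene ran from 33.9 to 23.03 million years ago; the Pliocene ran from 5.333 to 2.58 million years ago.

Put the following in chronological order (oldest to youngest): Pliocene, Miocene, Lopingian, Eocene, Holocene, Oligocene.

Lopingian, Eocene, Oligocene, Miocene, Pliocene, Holocene

Read off each span (Ma): Pliocene 5.333–2.58; Miocene 23.03–5.333; Lopingian 259.51–251.902; Eocene 56–33.9; Holocene 0.0117–0; Oligocene 33.9–23.03.
Larger Ma is older, so oldest→youngest is Lopingian, Eocene, Oligocene, Miocene, Pliocene, Holocene.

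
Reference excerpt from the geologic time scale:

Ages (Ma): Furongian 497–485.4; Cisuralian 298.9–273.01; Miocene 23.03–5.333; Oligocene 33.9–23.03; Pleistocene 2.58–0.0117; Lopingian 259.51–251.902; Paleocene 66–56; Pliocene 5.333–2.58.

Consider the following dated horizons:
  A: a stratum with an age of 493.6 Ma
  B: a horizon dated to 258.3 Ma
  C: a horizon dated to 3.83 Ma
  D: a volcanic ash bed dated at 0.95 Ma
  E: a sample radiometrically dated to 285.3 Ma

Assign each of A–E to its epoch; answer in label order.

Match each age against the start–end ranges in the excerpt: A = 493.6 Ma → Furongian (497–485.4); B = 258.3 Ma → Lopingian (259.51–251.902); C = 3.83 Ma → Pliocene (5.333–2.58); D = 0.95 Ma → Pleistocene (2.58–0.0117); E = 285.3 Ma → Cisuralian (298.9–273.01).

A — Furongian; B — Lopingian; C — Pliocene; D — Pleistocene; E — Cisuralian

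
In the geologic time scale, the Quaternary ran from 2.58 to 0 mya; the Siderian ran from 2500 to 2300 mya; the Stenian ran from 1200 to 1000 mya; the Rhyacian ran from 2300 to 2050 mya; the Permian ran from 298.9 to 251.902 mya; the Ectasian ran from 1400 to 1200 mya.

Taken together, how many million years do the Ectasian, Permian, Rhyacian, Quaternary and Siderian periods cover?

Duration is start − end for each: (1400 − 1200) + (298.9 − 251.902) + (2300 − 2050) + (2.58 − 0) + (2500 − 2300).
That is 200 + 46.998 + 250 + 2.58 + 200, which totals 699.578 million years.

699.578 million years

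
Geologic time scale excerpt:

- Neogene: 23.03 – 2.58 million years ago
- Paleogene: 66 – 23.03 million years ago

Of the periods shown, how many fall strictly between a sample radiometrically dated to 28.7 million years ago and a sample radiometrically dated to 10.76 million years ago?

0

Checking each listed span, none has both start < 28.7 Ma and end > 10.76 Ma — every period straddles one of the two dates or lies outside them — so the count is 0.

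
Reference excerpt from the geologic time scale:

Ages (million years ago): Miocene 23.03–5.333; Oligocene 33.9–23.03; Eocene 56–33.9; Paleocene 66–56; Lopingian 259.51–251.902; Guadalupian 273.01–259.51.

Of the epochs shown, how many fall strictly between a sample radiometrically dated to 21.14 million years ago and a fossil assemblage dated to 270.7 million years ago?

4

270.7 Ma sits inside the Guadalupian (273.01–259.51) and 21.14 Ma inside the Miocene (23.03–5.333); neither of those is wholly between the two dates.
The listed epochs lying completely between them are Lopingian, Paleocene, Eocene, Oligocene — 4 in all.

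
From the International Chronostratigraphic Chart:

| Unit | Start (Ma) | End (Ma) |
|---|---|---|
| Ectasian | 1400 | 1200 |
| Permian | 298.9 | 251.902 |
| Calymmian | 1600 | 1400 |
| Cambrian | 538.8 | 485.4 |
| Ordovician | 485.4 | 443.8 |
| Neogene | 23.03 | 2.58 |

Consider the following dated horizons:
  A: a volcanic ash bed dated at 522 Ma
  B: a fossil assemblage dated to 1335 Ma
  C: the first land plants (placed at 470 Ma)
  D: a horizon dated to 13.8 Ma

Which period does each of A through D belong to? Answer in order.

A — Cambrian; B — Ectasian; C — Ordovician; D — Neogene

A: 522 Ma lies in 538.8–485.4 Ma, so Cambrian.
B: 1335 Ma lies in 1400–1200 Ma, so Ectasian.
C: 470 Ma lies in 485.4–443.8 Ma, so Ordovician.
D: 13.8 Ma lies in 23.03–2.58 Ma, so Neogene.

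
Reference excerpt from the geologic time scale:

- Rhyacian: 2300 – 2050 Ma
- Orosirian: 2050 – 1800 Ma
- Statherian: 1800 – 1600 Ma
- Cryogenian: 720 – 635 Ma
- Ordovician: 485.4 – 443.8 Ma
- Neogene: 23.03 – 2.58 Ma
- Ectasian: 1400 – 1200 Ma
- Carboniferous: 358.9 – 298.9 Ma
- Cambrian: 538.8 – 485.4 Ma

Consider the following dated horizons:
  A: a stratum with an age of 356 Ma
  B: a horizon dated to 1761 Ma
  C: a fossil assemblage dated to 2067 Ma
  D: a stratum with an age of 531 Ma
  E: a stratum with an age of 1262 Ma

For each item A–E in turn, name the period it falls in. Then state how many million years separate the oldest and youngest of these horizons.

Match each age against the start–end ranges in the excerpt: A = 356 Ma → Carboniferous (358.9–298.9); B = 1761 Ma → Statherian (1800–1600); C = 2067 Ma → Rhyacian (2300–2050); D = 531 Ma → Cambrian (538.8–485.4); E = 1262 Ma → Ectasian (1400–1200).
The largest age is 2067 Ma and the smallest is 356 Ma; their difference is 1711 Myr.

A — Carboniferous; B — Statherian; C — Rhyacian; D — Cambrian; E — Ectasian; span 1711 million years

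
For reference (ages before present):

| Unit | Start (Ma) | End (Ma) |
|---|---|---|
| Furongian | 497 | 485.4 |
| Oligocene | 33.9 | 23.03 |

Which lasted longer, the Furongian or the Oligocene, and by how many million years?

Furongian, by 0.73 million years

Furongian: 497 − 485.4 = 11.6 Myr.
Oligocene: 33.9 − 23.03 = 10.87 Myr.
Difference: 11.6 − 10.87 = 0.73 Myr, so the Furongian was longer.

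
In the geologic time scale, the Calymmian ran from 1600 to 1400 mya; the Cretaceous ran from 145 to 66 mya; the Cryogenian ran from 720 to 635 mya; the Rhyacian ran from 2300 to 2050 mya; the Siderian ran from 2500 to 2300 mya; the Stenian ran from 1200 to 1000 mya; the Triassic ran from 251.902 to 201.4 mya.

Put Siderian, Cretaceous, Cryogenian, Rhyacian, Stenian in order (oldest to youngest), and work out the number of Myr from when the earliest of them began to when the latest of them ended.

Siderian → Rhyacian → Stenian → Cryogenian → Cretaceous; total span 2434 Myr

Start ages (Ma): Siderian 2500, Rhyacian 2300, Stenian 1200, Cryogenian 720, Cretaceous 145.
Ordered oldest to youngest: Siderian, Rhyacian, Stenian, Cryogenian, Cretaceous.
Span = 2500 − 66 = 2434 Myr.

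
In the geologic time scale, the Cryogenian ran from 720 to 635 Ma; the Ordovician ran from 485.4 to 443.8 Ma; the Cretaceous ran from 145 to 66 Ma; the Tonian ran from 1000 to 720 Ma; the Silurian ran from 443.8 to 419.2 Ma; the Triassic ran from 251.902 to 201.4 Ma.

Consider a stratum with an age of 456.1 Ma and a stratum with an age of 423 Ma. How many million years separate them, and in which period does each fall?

Elapsed time: 456.1 − 423 = 33.1 Myr.
456.1 Ma lies within 485.4–443.8 Ma: Ordovician.
423 Ma lies within 443.8–419.2 Ma: Silurian.

33.1 million years apart; the first in the Ordovician, the second in the Silurian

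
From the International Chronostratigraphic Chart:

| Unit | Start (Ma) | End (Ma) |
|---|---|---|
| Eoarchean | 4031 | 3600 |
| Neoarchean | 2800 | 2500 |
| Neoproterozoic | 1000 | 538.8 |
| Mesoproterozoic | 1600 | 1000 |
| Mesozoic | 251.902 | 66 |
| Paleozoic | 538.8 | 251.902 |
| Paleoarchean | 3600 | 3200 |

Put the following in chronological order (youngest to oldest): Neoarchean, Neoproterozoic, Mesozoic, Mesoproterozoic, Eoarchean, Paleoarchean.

Mesozoic, then Neoproterozoic, then Mesoproterozoic, then Neoarchean, then Paleoarchean, then Eoarchean

The oldest of these is Eoarchean (starts 4031 Ma) and the youngest is Mesozoic (ends 66 Ma).
In between, by decreasing start age: Paleoarchean (3600), Neoarchean (2800), Mesoproterozoic (1600), Neoproterozoic (1000).
Listing youngest first means reversing that sequence.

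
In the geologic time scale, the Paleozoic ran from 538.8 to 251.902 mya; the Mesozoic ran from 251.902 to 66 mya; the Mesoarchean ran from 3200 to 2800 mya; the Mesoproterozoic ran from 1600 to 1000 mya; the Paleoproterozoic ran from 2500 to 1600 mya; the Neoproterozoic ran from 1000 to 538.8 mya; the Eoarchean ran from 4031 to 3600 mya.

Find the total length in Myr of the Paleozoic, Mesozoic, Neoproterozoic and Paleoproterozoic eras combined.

Each duration: Paleozoic = 286.898; Mesozoic = 185.902; Neoproterozoic = 461.2; Paleoproterozoic = 900.
Sum: 286.898 + 185.902 + 461.2 + 900 = 1834 Myr.

1834 million years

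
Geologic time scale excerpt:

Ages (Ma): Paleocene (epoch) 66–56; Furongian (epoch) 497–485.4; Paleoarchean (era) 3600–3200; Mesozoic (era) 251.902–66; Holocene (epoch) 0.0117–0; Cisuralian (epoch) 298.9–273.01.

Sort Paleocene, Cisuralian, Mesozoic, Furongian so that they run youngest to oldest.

Sorting by start age (ascending Ma, since larger Ma = older): Paleocene began 66, Mesozoic began 251.902, Cisuralian began 298.9, Furongian began 497.

Paleocene, then Mesozoic, then Cisuralian, then Furongian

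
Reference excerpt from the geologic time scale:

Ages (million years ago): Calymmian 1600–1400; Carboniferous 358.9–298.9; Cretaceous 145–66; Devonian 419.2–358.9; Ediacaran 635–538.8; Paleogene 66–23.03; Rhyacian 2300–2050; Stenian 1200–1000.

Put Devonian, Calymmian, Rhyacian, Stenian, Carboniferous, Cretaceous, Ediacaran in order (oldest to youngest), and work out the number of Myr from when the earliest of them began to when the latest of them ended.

Start ages (Ma): Rhyacian 2300, Calymmian 1600, Stenian 1200, Ediacaran 635, Devonian 419.2, Carboniferous 358.9, Cretaceous 145.
Ordered oldest to youngest: Rhyacian, Calymmian, Stenian, Ediacaran, Devonian, Carboniferous, Cretaceous.
Span = 2300 − 66 = 2234 Myr.

Rhyacian, Calymmian, Stenian, Ediacaran, Devonian, Carboniferous, Cretaceous; total span 2234 Myr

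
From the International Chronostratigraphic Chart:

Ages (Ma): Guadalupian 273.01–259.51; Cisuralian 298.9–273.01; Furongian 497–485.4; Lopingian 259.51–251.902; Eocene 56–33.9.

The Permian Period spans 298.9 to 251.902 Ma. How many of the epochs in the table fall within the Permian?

Epochs inside 298.9–251.902 Ma: Cisuralian, Guadalupian, Lopingian — 3 in total.

3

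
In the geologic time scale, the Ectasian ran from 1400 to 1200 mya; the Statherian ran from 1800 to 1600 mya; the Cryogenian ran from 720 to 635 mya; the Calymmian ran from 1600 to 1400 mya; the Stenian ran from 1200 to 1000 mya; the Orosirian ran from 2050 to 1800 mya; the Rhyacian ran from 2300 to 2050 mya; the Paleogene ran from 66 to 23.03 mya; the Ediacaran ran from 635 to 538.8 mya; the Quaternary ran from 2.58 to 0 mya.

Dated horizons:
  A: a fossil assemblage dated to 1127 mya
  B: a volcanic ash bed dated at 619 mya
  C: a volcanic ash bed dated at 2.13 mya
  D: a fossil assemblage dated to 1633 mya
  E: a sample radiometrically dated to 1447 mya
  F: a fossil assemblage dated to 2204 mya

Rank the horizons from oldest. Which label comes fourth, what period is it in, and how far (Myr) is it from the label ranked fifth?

Sorted oldest-first by Ma: F (2204), D (1633), E (1447), A (1127), B (619), C (2.13).
The fourth oldest is A at 1127 Ma, which lies in 1200–1000 Ma: the Stenian.
The fifth oldest is B at 619 Ma; separation = |1127 − 619| = 508 Myr.

A, in the Stenian; 508 million years to B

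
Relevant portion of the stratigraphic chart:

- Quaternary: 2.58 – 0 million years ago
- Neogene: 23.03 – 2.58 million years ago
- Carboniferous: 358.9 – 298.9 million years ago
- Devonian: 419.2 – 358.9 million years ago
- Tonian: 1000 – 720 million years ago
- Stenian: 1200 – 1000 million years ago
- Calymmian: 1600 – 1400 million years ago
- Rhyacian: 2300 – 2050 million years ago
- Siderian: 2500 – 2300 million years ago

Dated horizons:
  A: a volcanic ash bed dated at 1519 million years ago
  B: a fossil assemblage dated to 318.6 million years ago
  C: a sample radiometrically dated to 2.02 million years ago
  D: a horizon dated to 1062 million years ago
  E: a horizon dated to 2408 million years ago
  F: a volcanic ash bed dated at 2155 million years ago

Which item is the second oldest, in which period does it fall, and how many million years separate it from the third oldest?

F, in the Rhyacian; 636 million years to A

Sorted oldest-first by Ma: E (2408), F (2155), A (1519), D (1062), B (318.6), C (2.02).
The second oldest is F at 2155 Ma, which lies in 2300–2050 Ma: the Rhyacian.
The third oldest is A at 1519 Ma; separation = |2155 − 1519| = 636 Myr.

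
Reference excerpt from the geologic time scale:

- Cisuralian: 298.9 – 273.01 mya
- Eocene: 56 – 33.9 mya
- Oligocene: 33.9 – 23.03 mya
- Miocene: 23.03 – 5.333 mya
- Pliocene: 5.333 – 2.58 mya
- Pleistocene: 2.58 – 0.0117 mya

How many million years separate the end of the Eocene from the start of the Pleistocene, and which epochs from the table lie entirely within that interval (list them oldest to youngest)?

31.32 million years; Oligocene, Miocene, Pliocene

End of Eocene = 33.9 Ma; start of Pleistocene = 2.58 Ma.
Gap = 33.9 − 2.58 = 31.32 Myr.
Epochs wholly inside 33.9–2.58 Ma: Oligocene (33.9–23.03), Miocene (23.03–5.333), Pliocene (5.333–2.58).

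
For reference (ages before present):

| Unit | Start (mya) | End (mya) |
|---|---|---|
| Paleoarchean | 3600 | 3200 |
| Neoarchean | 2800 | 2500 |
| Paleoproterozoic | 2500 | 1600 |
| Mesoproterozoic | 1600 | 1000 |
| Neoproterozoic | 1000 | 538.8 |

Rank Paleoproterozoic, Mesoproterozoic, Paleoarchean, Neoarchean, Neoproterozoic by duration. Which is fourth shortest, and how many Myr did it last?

Durations: Paleoproterozoic 900; Mesoproterozoic 600; Paleoarchean 400; Neoarchean 300; Neoproterozoic 461.2 Myr.
Sorted shortest-first: Neoarchean (300), Paleoarchean (400), Neoproterozoic (461.2), Mesoproterozoic (600), Paleoproterozoic (900).
The fourth shortest is Mesoproterozoic at 600 Myr.

Mesoproterozoic, 600 million years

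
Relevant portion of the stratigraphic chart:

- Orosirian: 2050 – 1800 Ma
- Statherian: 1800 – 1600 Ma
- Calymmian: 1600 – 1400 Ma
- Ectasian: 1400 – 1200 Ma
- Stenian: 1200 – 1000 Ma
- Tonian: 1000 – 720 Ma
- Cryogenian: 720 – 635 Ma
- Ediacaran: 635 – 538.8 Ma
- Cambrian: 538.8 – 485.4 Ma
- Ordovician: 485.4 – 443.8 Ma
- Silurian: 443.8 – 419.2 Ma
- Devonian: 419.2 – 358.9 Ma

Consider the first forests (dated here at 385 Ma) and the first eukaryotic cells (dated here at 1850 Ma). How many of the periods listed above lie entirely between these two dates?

10

The older date is 1850 Ma and the younger is 385 Ma.
Periods with start < 1850 and end > 385 Ma: Statherian (1800–1600), Calymmian (1600–1400), Ectasian (1400–1200), Stenian (1200–1000), Tonian (1000–720), Cryogenian (720–635), Ediacaran (635–538.8), Cambrian (538.8–485.4), Ordovician (485.4–443.8), Silurian (443.8–419.2).
That is 10 complete periods.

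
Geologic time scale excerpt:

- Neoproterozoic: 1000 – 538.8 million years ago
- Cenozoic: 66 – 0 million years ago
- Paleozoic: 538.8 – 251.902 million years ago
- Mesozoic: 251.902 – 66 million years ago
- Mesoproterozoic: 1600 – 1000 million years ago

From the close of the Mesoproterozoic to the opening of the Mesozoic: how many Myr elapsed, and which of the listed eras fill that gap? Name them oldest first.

End of Mesoproterozoic = 1000 Ma; start of Mesozoic = 251.902 Ma.
Gap = 1000 − 251.902 = 748.098 Myr.
Eras wholly inside 1000–251.902 Ma: Neoproterozoic (1000–538.8), Paleozoic (538.8–251.902).

748.098 million years; Neoproterozoic, Paleozoic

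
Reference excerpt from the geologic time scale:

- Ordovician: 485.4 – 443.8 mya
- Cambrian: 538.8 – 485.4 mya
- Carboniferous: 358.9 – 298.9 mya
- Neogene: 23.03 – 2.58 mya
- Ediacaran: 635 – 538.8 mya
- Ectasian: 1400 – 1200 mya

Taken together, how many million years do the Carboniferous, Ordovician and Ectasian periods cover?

301.6 million years

Duration is start − end for each: (358.9 − 298.9) + (485.4 − 443.8) + (1400 − 1200).
That is 60 + 41.6 + 200, which totals 301.6 million years.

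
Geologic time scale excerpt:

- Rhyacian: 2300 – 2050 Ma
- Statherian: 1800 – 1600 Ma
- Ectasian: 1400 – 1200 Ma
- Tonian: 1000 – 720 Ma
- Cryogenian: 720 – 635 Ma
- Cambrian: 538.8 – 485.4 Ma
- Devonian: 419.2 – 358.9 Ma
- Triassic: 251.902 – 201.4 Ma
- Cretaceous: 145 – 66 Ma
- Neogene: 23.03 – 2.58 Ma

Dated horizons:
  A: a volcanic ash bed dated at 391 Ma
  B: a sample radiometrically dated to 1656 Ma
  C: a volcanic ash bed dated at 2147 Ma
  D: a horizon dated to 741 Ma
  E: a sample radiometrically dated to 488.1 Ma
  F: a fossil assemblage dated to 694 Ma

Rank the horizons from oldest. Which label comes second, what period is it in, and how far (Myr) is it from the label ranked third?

B, in the Statherian; 915 million years to D

Sorted oldest-first by Ma: C (2147), B (1656), D (741), F (694), E (488.1), A (391).
The second oldest is B at 1656 Ma, which lies in 1800–1600 Ma: the Statherian.
The third oldest is D at 741 Ma; separation = |1656 − 741| = 915 Myr.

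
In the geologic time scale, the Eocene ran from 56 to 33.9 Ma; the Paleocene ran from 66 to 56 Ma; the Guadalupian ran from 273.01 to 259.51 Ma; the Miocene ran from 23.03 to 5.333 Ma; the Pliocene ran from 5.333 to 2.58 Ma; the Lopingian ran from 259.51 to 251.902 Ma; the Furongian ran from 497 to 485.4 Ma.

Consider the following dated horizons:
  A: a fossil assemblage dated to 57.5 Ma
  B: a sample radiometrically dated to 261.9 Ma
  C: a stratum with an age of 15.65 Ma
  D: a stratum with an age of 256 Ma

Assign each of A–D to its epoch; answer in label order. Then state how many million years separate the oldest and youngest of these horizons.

A — Paleocene; B — Guadalupian; C — Miocene; D — Lopingian; span 246.25 million years

A: 57.5 Ma lies in 66–56 Ma, so Paleocene.
B: 261.9 Ma lies in 273.01–259.51 Ma, so Guadalupian.
C: 15.65 Ma lies in 23.03–5.333 Ma, so Miocene.
D: 256 Ma lies in 259.51–251.902 Ma, so Lopingian.
Oldest = 261.9 Ma, youngest = 15.65 Ma → span 246.25 Myr.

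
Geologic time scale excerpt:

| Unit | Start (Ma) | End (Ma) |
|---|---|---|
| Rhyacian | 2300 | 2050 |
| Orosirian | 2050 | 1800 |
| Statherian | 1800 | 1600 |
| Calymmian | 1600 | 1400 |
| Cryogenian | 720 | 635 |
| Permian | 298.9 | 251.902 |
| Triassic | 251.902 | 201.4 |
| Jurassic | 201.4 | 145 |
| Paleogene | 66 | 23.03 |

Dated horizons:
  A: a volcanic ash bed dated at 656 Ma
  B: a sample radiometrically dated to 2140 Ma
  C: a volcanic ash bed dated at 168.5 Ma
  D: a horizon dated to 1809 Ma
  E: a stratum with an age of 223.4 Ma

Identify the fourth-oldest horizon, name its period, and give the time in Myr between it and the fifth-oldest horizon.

Sorted oldest-first by Ma: B (2140), D (1809), A (656), E (223.4), C (168.5).
The fourth oldest is E at 223.4 Ma, which lies in 251.902–201.4 Ma: the Triassic.
The fifth oldest is C at 168.5 Ma; separation = |223.4 − 168.5| = 54.9 Myr.

E, in the Triassic; 54.9 million years to C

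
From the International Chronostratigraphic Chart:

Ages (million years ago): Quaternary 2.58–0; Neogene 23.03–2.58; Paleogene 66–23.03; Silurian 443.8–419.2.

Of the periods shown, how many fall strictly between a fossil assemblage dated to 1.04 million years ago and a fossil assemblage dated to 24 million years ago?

The older date is 24 Ma and the younger is 1.04 Ma.
Periods with start < 24 and end > 1.04 Ma: Neogene (23.03–2.58).
That is 1 complete period.

1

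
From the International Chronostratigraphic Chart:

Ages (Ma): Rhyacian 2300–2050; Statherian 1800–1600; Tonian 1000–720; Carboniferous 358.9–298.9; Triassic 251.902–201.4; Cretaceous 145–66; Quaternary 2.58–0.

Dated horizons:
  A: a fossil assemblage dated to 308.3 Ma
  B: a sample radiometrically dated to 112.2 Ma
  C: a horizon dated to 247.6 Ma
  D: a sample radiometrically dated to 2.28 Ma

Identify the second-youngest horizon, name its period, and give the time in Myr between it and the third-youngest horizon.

Smaller Ma means younger, so youngest first: D 2.28 < B 112.2 < C 247.6 < A 308.3.
Counting 2 along gives B (112.2 Ma); the excerpt puts that inside the Cretaceous, 145–66 Ma.
Next in line is C (247.6 Ma), and 247.6 − 112.2 = 135.4 Myr.

B, in the Cretaceous; 135.4 million years to C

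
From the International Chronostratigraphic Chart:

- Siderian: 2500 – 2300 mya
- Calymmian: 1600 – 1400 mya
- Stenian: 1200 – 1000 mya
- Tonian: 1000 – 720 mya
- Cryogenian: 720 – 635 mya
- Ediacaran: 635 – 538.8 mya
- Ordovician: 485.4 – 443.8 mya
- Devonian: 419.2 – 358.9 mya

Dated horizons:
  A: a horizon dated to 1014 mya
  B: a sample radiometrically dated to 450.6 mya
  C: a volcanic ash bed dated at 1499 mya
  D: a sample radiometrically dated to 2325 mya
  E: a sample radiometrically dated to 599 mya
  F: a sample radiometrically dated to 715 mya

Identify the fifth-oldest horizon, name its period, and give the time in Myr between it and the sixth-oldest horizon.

Sorted oldest-first by Ma: D (2325), C (1499), A (1014), F (715), E (599), B (450.6).
The fifth oldest is E at 599 Ma, which lies in 635–538.8 Ma: the Ediacaran.
The sixth oldest is B at 450.6 Ma; separation = |599 − 450.6| = 148.4 Myr.

E, in the Ediacaran; 148.4 million years to B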